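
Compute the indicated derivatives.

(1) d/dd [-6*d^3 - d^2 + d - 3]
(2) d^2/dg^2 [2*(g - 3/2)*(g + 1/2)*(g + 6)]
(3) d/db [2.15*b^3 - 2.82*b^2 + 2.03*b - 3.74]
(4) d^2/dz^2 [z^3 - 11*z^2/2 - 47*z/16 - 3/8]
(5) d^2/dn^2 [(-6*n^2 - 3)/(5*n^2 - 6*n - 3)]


(1) = -18*d^2 - 2*d + 1
(2) = 12*g + 20
(3) = 6.45*b^2 - 5.64*b + 2.03
(4) = 6*z - 11
(5) = 18*(-20*n^3 - 55*n^2 + 30*n - 23)/(125*n^6 - 450*n^5 + 315*n^4 + 324*n^3 - 189*n^2 - 162*n - 27)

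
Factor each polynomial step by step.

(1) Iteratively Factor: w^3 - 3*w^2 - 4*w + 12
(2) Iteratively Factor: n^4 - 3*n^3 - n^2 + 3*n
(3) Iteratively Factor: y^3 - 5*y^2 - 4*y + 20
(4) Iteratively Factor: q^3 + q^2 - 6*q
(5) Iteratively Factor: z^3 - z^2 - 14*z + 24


(1) = (w - 2)*(w^2 - w - 6) = (w - 3)*(w - 2)*(w + 2)
(2) = (n - 3)*(n^3 - n) = (n - 3)*(n - 1)*(n^2 + n) = n*(n - 3)*(n - 1)*(n + 1)
(3) = (y + 2)*(y^2 - 7*y + 10) = (y - 5)*(y + 2)*(y - 2)
(4) = (q)*(q^2 + q - 6) = q*(q + 3)*(q - 2)
(5) = (z - 2)*(z^2 + z - 12) = (z - 2)*(z + 4)*(z - 3)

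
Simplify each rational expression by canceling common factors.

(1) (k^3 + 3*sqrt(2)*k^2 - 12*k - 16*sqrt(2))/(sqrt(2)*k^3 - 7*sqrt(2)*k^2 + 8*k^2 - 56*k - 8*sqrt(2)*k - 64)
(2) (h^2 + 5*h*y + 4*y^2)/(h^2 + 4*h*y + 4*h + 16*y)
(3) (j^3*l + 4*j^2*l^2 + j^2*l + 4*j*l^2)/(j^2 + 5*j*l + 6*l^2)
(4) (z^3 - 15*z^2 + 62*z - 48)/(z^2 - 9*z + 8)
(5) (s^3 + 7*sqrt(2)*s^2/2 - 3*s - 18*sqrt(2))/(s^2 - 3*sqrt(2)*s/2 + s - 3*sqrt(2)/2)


(1) = (k^2 - sqrt(2)*k - 4)/(sqrt(2)*k^2 - 7*sqrt(2)*k - 8*sqrt(2))
(2) = (h + y)/(h + 4)
(3) = (j^3*l + 4*j^2*l^2 + j^2*l + 4*j*l^2)/(j^2 + 5*j*l + 6*l^2)
(4) = z - 6
(5) = (4*s^2 + 20*sqrt(2)*s + 48)/(4*s + 4)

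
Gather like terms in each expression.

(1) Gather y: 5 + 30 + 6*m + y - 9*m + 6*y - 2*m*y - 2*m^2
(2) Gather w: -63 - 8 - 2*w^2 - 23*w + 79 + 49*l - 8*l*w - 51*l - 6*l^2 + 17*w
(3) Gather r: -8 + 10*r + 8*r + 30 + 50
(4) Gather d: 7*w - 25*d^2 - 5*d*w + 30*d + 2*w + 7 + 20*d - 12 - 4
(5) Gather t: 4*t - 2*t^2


(1) = -2*m^2 - 3*m + y*(7 - 2*m) + 35
(2) = -6*l^2 - 2*l - 2*w^2 + w*(-8*l - 6) + 8
(3) = 18*r + 72
(4) = -25*d^2 + d*(50 - 5*w) + 9*w - 9
(5) = -2*t^2 + 4*t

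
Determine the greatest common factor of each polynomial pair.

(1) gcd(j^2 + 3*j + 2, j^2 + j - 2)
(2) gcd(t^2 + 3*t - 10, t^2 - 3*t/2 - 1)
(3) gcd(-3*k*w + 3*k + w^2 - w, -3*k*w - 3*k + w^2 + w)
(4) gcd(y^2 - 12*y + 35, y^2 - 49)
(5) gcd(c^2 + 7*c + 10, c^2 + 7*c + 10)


(1) = gcd((j + 1)*(j + 2), (j - 1)*(j + 2)) = j + 2
(2) = gcd((t - 2)*(t + 5), (t - 2)*(t + 1/2)) = t - 2
(3) = -3*k + w
(4) = y - 7
(5) = gcd((c + 2)*(c + 5), (c + 2)*(c + 5)) = c^2 + 7*c + 10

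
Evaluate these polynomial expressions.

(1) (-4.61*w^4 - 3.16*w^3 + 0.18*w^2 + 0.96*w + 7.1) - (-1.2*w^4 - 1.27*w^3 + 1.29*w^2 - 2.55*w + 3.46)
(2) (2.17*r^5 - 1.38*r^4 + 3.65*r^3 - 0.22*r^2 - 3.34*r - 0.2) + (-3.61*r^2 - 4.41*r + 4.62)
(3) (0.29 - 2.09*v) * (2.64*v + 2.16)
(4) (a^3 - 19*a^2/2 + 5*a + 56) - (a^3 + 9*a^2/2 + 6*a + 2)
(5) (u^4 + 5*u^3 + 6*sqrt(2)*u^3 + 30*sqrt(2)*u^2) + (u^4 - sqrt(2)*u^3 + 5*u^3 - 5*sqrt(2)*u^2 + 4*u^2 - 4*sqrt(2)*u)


(1) = -3.41*w^4 - 1.89*w^3 - 1.11*w^2 + 3.51*w + 3.64
(2) = 2.17*r^5 - 1.38*r^4 + 3.65*r^3 - 3.83*r^2 - 7.75*r + 4.42
(3) = -5.5176*v^2 - 3.7488*v + 0.6264
(4) = -14*a^2 - a + 54
(5) = 2*u^4 + 5*sqrt(2)*u^3 + 10*u^3 + 4*u^2 + 25*sqrt(2)*u^2 - 4*sqrt(2)*u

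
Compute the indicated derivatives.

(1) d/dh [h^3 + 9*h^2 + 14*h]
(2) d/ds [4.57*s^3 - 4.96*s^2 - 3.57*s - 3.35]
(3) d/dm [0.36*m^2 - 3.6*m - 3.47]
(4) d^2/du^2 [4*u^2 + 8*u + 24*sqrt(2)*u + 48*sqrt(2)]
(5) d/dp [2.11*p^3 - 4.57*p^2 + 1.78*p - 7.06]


(1) = 3*h^2 + 18*h + 14
(2) = 13.71*s^2 - 9.92*s - 3.57
(3) = 0.72*m - 3.6
(4) = 8
(5) = 6.33*p^2 - 9.14*p + 1.78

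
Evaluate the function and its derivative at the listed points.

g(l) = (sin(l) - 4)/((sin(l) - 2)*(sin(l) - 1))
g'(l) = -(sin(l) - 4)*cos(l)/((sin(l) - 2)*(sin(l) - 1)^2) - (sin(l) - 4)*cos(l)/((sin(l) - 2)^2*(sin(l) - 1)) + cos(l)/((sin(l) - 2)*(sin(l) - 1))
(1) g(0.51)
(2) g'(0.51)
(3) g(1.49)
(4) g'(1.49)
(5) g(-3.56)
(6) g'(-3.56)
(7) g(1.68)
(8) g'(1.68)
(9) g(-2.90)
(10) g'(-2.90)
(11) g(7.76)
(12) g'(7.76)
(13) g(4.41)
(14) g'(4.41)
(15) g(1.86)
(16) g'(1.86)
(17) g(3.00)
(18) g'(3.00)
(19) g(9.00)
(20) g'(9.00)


(1) = -4.54
(2) = -9.23
(3) = -917.62
(4) = -22751.14
(5) = -3.80
(6) = 7.06
(7) = -501.64
(8) = 9214.23
(9) = -1.53
(10) = 1.51
(11) = -677.81
(12) = -14455.95
(13) = -0.86
(14) = 0.17
(15) = -70.32
(16) = 495.56
(17) = -2.42
(18) = 3.45
(19) = -3.84
(20) = 7.19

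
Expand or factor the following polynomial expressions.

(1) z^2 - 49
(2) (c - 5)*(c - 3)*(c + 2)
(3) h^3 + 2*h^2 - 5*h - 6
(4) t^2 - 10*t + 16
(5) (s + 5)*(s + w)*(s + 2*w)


(1) = (z - 7)*(z + 7)
(2) = c^3 - 6*c^2 - c + 30
(3) = (h - 2)*(h + 1)*(h + 3)
(4) = (t - 8)*(t - 2)
(5) = s^3 + 3*s^2*w + 5*s^2 + 2*s*w^2 + 15*s*w + 10*w^2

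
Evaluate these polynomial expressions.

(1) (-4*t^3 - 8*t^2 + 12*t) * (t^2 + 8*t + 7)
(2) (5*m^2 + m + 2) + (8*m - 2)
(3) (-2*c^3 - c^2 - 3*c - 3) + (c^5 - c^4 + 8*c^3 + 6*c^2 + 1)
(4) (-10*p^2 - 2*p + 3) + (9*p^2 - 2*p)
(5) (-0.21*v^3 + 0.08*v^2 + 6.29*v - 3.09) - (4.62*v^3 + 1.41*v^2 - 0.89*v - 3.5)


(1) = -4*t^5 - 40*t^4 - 80*t^3 + 40*t^2 + 84*t
(2) = 5*m^2 + 9*m
(3) = c^5 - c^4 + 6*c^3 + 5*c^2 - 3*c - 2
(4) = -p^2 - 4*p + 3
(5) = -4.83*v^3 - 1.33*v^2 + 7.18*v + 0.41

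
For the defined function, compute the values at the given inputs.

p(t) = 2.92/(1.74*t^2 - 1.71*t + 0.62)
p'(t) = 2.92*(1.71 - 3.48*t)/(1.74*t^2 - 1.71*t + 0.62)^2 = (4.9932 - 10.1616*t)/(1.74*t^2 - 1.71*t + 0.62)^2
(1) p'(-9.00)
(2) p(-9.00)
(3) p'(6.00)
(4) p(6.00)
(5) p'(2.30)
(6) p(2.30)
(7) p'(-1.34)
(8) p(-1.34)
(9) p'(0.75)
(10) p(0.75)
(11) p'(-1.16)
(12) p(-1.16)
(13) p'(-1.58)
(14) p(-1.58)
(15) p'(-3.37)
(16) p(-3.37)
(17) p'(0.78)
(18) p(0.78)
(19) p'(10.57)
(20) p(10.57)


(1) = 0.00
(2) = 0.02
(3) = -0.02
(4) = 0.06
(5) = -0.53
(6) = 0.50
(7) = 0.51
(8) = 0.48
(9) = -26.28
(10) = 9.23
(11) = 0.69
(12) = 0.59
(13) = 0.36
(14) = 0.38
(15) = 0.06
(16) = 0.11
(17) = -24.67
(18) = 8.47
(19) = -0.00
(20) = 0.02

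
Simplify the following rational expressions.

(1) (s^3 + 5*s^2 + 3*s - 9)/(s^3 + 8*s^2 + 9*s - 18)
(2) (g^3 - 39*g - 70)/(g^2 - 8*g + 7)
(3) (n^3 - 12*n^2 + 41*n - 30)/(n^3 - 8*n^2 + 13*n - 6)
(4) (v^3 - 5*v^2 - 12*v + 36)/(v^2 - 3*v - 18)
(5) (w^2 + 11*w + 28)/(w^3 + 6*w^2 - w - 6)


(1) = (s + 3)/(s + 6)
(2) = (g^2 + 7*g + 10)/(g - 1)
(3) = (n - 5)/(n - 1)
(4) = v - 2
(5) = (w^2 + 11*w + 28)/(w^3 + 6*w^2 - w - 6)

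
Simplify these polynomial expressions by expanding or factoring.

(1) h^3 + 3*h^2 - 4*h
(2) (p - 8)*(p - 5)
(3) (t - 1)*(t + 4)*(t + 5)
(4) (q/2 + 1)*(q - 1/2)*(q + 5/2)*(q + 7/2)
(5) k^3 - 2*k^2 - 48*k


(1) = h*(h - 1)*(h + 4)
(2) = p^2 - 13*p + 40
(3) = t^3 + 8*t^2 + 11*t - 20
(4) = q^4/2 + 15*q^3/4 + 67*q^2/8 + 57*q/16 - 35/8
(5) = k*(k - 8)*(k + 6)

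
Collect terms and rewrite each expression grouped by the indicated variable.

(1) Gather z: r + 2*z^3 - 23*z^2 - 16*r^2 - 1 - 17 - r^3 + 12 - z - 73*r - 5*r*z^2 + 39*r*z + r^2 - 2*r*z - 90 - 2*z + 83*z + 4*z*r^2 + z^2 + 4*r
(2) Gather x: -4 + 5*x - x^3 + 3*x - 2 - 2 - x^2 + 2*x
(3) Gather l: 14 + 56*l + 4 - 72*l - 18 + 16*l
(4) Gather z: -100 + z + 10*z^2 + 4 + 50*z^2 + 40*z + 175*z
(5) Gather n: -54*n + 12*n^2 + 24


(1) = -r^3 - 15*r^2 - 68*r + 2*z^3 + z^2*(-5*r - 22) + z*(4*r^2 + 37*r + 80) - 96
(2) = -x^3 - x^2 + 10*x - 8
(3) = 0
(4) = 60*z^2 + 216*z - 96
(5) = 12*n^2 - 54*n + 24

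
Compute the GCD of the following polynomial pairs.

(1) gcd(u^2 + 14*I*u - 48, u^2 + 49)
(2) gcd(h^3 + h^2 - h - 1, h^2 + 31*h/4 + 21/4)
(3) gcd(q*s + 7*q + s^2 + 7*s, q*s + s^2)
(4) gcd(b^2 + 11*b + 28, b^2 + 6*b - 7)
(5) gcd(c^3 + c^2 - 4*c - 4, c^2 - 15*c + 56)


(1) = gcd((u + 6*I)*(u + 8*I), (u - 7*I)*(u + 7*I)) = 1
(2) = 1
(3) = gcd((q + s)*(s + 7), s*(q + s)) = q + s
(4) = b + 7
(5) = gcd((c - 2)*(c + 1)*(c + 2), (c - 8)*(c - 7)) = 1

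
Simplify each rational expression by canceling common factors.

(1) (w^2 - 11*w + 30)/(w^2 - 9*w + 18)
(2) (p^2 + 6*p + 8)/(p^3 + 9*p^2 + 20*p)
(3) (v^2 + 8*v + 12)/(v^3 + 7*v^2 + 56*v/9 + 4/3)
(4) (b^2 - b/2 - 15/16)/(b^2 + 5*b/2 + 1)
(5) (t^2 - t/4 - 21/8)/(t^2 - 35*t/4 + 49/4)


(1) = (w - 5)/(w - 3)
(2) = (p + 2)/(p^2 + 5*p)
(3) = (9*v + 18)/(9*v^2 + 9*v + 2)
(4) = (16*b^2 - 8*b - 15)/(16*b^2 + 40*b + 16)
(5) = (2*t + 3)/(2*t - 14)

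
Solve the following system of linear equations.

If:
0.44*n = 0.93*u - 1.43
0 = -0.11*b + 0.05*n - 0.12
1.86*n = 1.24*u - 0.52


Then:
b = -0.60
n = 1.09
u = 2.05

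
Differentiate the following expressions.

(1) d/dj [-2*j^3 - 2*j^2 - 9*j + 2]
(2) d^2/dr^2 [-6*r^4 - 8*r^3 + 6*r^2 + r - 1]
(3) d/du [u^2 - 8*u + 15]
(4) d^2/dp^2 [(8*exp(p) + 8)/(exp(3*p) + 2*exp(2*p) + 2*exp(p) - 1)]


(1) = -6*j^2 - 4*j - 9
(2) = -72*r^2 - 48*r + 12
(3) = 2*u - 8
(4) = (32*exp(6*p) + 120*exp(5*p) + 144*exp(4*p) + 232*exp(3*p) + 264*exp(2*p) + 112*exp(p) + 24)*exp(p)/(exp(9*p) + 6*exp(8*p) + 18*exp(7*p) + 29*exp(6*p) + 24*exp(5*p) - 13*exp(3*p) - 6*exp(2*p) + 6*exp(p) - 1)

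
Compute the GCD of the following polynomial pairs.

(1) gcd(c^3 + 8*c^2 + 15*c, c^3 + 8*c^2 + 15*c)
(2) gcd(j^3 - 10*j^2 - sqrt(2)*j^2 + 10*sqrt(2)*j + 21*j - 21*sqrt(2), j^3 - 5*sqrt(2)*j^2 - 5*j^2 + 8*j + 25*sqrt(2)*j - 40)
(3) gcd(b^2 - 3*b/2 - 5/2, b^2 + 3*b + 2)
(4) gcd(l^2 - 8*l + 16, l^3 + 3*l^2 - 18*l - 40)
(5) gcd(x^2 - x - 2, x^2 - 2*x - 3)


(1) = c^3 + 8*c^2 + 15*c
(2) = gcd((j - 7)*(j - 3)*(j - sqrt(2)), (j - 5)*(j - 4*sqrt(2))*(j - sqrt(2))) = j - sqrt(2)
(3) = b + 1
(4) = gcd((l - 4)^2, (l - 4)*(l + 2)*(l + 5)) = l - 4
(5) = gcd((x - 2)*(x + 1), (x - 3)*(x + 1)) = x + 1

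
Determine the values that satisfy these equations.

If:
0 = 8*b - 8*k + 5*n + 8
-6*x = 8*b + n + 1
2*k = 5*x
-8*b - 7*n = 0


Then:
b = -119/264
k = 115/132
n = 17/33
x = 23/66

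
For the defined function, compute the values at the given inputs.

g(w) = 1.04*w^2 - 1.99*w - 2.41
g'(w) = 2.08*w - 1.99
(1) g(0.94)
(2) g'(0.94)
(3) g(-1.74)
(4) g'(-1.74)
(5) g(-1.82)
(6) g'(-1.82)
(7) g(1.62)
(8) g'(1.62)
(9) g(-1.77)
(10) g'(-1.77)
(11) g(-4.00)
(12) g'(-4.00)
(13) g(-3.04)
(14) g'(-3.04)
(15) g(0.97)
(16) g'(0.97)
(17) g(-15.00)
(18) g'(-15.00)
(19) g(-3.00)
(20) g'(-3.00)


(1) = -3.36
(2) = -0.03
(3) = 4.20
(4) = -5.61
(5) = 4.66
(6) = -5.78
(7) = -2.90
(8) = 1.38
(9) = 4.37
(10) = -5.67
(11) = 22.19
(12) = -10.31
(13) = 13.25
(14) = -8.31
(15) = -3.36
(16) = 0.03
(17) = 261.44
(18) = -33.19
(19) = 12.92
(20) = -8.23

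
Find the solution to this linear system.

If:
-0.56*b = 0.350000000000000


Then:
b = -0.62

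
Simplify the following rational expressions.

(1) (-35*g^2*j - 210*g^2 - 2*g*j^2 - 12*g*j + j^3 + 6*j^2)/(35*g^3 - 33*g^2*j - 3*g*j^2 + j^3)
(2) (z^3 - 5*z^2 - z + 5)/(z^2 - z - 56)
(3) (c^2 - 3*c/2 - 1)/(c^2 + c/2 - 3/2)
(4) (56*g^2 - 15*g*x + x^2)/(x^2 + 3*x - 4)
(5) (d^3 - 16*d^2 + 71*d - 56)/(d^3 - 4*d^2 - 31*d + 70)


(1) = (-j - 6)/(g - j)
(2) = (z^3 - 5*z^2 - z + 5)/(z^2 - z - 56)
(3) = (2*c^2 - 3*c - 2)/(2*c^2 + c - 3)
(4) = (56*g^2 - 15*g*x + x^2)/(x^2 + 3*x - 4)
(5) = (d^2 - 9*d + 8)/(d^2 + 3*d - 10)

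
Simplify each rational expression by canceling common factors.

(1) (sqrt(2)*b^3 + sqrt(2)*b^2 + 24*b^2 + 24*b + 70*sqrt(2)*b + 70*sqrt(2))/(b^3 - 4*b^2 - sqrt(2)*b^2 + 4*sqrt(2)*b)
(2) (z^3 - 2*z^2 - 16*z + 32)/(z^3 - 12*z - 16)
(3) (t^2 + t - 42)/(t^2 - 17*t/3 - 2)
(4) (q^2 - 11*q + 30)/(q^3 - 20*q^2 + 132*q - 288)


(1) = (sqrt(2)*b^3 + b^2*(sqrt(2) + 24) + b*(24 + 70*sqrt(2)) + 70*sqrt(2))/(b^3 + b^2*(-4 - sqrt(2)) + 4*sqrt(2)*b)
(2) = (z^2 + 2*z - 8)/(z^2 + 4*z + 4)
(3) = (3*t + 21)/(3*t + 1)
(4) = (q - 5)/(q^2 - 14*q + 48)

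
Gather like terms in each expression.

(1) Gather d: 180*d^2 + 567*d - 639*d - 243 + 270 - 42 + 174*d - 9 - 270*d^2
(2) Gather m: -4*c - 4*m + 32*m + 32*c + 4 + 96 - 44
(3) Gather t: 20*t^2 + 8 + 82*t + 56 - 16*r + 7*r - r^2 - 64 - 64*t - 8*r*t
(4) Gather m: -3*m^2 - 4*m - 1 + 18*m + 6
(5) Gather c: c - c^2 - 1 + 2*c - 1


(1) = -90*d^2 + 102*d - 24
(2) = 28*c + 28*m + 56
(3) = -r^2 - 9*r + 20*t^2 + t*(18 - 8*r)
(4) = -3*m^2 + 14*m + 5
(5) = -c^2 + 3*c - 2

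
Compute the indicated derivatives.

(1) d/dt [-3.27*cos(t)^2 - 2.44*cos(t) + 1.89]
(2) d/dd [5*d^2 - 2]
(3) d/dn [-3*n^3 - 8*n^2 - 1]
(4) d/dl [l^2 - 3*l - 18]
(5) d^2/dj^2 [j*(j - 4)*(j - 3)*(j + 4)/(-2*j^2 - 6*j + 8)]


(1) = (6.54*cos(t) + 2.44)*sin(t)
(2) = 10*d
(3) = n*(-9*n - 16)
(4) = 2*l - 3
(5) = (-j^3 + 3*j^2 - 3*j - 5)/(j^3 - 3*j^2 + 3*j - 1)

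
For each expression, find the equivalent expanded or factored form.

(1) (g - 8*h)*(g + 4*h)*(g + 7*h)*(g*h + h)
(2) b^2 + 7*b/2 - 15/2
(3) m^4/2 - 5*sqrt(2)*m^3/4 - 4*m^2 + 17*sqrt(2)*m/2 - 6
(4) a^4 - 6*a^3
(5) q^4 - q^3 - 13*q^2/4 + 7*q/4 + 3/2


(1) = g^4*h + 3*g^3*h^2 + g^3*h - 60*g^2*h^3 + 3*g^2*h^2 - 224*g*h^4 - 60*g*h^3 - 224*h^4
(2) = (b - 3/2)*(b + 5)
(3) = (m/2 + sqrt(2))*(m - 3*sqrt(2))*(m - sqrt(2))*(m - sqrt(2)/2)
(4) = a^3*(a - 6)
(5) = (q - 2)*(q - 1)*(q + 1/2)*(q + 3/2)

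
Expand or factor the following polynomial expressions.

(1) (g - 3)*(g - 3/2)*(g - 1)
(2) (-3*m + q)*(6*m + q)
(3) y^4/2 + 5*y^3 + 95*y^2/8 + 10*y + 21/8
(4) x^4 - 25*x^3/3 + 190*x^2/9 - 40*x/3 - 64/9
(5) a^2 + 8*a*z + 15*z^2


(1) = g^3 - 11*g^2/2 + 9*g - 9/2
(2) = -18*m^2 + 3*m*q + q^2
(3) = (y/2 + 1/4)*(y + 1)*(y + 3/2)*(y + 7)
(4) = (x - 4)*(x - 8/3)*(x - 2)*(x + 1/3)
(5) = (a + 3*z)*(a + 5*z)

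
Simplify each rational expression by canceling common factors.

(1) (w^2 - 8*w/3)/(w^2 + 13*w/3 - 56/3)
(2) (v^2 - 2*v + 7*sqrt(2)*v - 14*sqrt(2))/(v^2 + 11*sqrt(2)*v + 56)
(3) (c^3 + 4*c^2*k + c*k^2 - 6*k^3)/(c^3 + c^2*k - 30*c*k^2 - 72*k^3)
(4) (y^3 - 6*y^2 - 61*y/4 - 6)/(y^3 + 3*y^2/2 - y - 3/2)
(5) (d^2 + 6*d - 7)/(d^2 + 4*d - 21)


(1) = w/(w + 7)
(2) = (v - 2)/(v + 4*sqrt(2))
(3) = (c^2 + c*k - 2*k^2)/(c^2 - 2*c*k - 24*k^2)
(4) = (2*y^2 - 15*y - 8)/(2*y^2 - 2)
(5) = (d - 1)/(d - 3)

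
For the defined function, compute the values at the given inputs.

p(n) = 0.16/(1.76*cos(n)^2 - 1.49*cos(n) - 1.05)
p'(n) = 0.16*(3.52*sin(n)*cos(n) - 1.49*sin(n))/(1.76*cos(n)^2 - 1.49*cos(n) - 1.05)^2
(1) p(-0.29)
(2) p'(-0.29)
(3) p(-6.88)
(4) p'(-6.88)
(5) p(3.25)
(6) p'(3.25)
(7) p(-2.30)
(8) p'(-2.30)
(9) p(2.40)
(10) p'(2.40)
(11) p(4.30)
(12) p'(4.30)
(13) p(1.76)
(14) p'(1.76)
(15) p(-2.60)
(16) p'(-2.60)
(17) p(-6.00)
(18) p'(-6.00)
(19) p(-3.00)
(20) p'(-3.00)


(1) = -0.19
(2) = -0.12
(3) = -0.15
(4) = -0.11
(5) = 0.07
(6) = 0.02
(7) = 0.22
(8) = 0.87
(9) = 0.16
(10) = -0.44
(11) = -0.94
(12) = 14.70
(13) = -0.23
(14) = -0.68
(15) = 0.11
(16) = 0.16
(17) = -0.19
(18) = 0.11
(19) = 0.07
(20) = 0.02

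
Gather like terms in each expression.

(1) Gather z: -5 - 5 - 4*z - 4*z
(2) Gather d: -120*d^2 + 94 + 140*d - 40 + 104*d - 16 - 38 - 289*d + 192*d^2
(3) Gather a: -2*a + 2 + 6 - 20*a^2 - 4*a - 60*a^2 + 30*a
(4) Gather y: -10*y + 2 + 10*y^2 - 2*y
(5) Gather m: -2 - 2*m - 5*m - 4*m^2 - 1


(1) = -8*z - 10
(2) = 72*d^2 - 45*d
(3) = -80*a^2 + 24*a + 8
(4) = 10*y^2 - 12*y + 2
(5) = -4*m^2 - 7*m - 3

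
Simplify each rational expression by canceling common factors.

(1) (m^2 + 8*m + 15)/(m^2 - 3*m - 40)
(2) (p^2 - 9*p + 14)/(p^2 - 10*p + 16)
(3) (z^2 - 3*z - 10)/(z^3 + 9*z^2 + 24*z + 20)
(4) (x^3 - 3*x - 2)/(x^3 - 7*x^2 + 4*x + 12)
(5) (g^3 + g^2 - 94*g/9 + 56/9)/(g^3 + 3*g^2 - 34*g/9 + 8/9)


(1) = (m + 3)/(m - 8)
(2) = (p - 7)/(p - 8)
(3) = (z - 5)/(z^2 + 7*z + 10)
(4) = (x + 1)/(x - 6)
(5) = (3*g - 7)/(3*g - 1)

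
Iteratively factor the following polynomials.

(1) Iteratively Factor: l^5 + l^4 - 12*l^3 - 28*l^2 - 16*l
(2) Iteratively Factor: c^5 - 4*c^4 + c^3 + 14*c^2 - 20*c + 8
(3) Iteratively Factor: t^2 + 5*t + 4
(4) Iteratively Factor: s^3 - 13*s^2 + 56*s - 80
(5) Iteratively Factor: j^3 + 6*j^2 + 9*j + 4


(1) = (l - 4)*(l^4 + 5*l^3 + 8*l^2 + 4*l) = (l - 4)*(l + 2)*(l^3 + 3*l^2 + 2*l) = (l - 4)*(l + 1)*(l + 2)*(l^2 + 2*l) = l*(l - 4)*(l + 1)*(l + 2)*(l + 2)
(2) = (c - 1)*(c^4 - 3*c^3 - 2*c^2 + 12*c - 8) = (c - 2)*(c - 1)*(c^3 - c^2 - 4*c + 4) = (c - 2)*(c - 1)*(c + 2)*(c^2 - 3*c + 2) = (c - 2)*(c - 1)^2*(c + 2)*(c - 2)
(3) = (t + 4)*(t + 1)
(4) = (s - 4)*(s^2 - 9*s + 20) = (s - 4)^2*(s - 5)
(5) = (j + 4)*(j^2 + 2*j + 1) = (j + 1)*(j + 4)*(j + 1)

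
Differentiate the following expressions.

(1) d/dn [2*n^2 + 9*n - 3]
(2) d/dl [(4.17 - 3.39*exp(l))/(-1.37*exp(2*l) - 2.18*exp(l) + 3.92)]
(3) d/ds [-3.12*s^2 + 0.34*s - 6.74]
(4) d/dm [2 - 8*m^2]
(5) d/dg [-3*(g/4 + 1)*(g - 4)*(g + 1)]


(1) = 4*n + 9
(2) = (-4.6443*exp(2*l) + 11.4258*exp(l) - 4.1982)*exp(l)/(1.8769*exp(4*l) + 5.9732*exp(3*l) - 5.9884*exp(2*l) - 17.0912*exp(l) + 15.3664)
(3) = 0.34 - 6.24*s
(4) = -16*m
(5) = -9*g^2/4 - 3*g/2 + 12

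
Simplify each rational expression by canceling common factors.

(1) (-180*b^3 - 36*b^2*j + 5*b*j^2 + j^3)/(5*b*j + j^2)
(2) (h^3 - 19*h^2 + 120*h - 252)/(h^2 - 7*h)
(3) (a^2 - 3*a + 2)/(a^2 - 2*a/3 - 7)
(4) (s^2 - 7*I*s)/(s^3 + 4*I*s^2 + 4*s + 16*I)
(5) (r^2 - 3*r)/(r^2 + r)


(1) = (-36*b^2 + j^2)/j
(2) = (h^2 - 12*h + 36)/h
(3) = (3*a^2 - 9*a + 6)/(3*a^2 - 2*a - 21)
(4) = (s^2 - 7*I*s)/(s^3 + 4*I*s^2 + 4*s + 16*I)
(5) = (r - 3)/(r + 1)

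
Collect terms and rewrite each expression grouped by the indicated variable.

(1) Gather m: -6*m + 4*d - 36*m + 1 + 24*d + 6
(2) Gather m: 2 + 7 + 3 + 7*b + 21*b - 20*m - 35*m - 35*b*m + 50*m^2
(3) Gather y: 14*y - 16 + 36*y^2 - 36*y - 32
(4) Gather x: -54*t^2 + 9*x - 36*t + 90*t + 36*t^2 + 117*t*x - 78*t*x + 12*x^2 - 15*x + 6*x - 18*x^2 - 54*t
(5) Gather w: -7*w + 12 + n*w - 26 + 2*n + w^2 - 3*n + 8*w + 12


(1) = 28*d - 42*m + 7
(2) = 28*b + 50*m^2 + m*(-35*b - 55) + 12
(3) = 36*y^2 - 22*y - 48
(4) = -18*t^2 + 39*t*x - 6*x^2
(5) = -n + w^2 + w*(n + 1) - 2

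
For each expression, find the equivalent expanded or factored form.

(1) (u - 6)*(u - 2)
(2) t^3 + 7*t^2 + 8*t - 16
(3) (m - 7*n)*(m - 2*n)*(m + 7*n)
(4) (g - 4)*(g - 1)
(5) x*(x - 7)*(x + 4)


(1) = u^2 - 8*u + 12
(2) = (t - 1)*(t + 4)^2
(3) = m^3 - 2*m^2*n - 49*m*n^2 + 98*n^3
(4) = g^2 - 5*g + 4
(5) = x^3 - 3*x^2 - 28*x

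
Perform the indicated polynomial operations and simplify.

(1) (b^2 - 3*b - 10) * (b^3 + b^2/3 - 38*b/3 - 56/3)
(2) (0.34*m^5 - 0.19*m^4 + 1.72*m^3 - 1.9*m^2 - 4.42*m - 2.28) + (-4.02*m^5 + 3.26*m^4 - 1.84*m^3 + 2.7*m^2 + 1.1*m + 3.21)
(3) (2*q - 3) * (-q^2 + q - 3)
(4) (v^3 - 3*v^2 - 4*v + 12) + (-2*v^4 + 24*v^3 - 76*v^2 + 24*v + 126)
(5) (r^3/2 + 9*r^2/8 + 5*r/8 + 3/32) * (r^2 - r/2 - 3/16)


(1) = b^5 - 8*b^4/3 - 71*b^3/3 + 16*b^2 + 548*b/3 + 560/3
(2) = -3.68*m^5 + 3.07*m^4 - 0.12*m^3 + 0.8*m^2 - 3.32*m + 0.93
(3) = -2*q^3 + 5*q^2 - 9*q + 9
(4) = -2*v^4 + 25*v^3 - 79*v^2 + 20*v + 138
(5) = r^5/2 + 7*r^4/8 - r^3/32 - 55*r^2/128 - 21*r/128 - 9/512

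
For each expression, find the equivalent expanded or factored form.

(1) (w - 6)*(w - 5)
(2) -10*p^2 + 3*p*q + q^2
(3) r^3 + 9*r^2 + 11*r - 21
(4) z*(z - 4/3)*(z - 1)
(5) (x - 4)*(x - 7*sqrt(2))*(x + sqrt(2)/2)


(1) = w^2 - 11*w + 30
(2) = (-2*p + q)*(5*p + q)
(3) = (r - 1)*(r + 3)*(r + 7)
(4) = z^3 - 7*z^2/3 + 4*z/3
(5) = x^3 - 13*sqrt(2)*x^2/2 - 4*x^2 - 7*x + 26*sqrt(2)*x + 28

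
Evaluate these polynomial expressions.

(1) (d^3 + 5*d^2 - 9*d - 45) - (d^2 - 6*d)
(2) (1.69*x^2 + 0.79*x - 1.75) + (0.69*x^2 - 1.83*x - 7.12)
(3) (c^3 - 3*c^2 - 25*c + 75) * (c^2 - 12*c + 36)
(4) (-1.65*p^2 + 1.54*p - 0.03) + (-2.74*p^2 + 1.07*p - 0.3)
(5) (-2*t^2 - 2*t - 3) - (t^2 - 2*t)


(1) = d^3 + 4*d^2 - 3*d - 45
(2) = 2.38*x^2 - 1.04*x - 8.87
(3) = c^5 - 15*c^4 + 47*c^3 + 267*c^2 - 1800*c + 2700
(4) = -4.39*p^2 + 2.61*p - 0.33
(5) = -3*t^2 - 3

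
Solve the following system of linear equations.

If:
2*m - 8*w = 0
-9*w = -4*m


Then:
m = 0
w = 0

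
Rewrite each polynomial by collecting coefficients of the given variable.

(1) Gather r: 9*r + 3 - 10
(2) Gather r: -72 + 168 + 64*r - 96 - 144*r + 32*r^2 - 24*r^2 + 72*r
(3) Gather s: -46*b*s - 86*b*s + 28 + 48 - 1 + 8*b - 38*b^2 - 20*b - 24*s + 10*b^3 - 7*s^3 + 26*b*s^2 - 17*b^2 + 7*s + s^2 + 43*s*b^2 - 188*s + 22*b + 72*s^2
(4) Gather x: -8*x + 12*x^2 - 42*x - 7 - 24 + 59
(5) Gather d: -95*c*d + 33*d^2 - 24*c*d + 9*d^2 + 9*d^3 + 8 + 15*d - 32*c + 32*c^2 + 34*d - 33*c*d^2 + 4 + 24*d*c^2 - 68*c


(1) = 9*r - 7
(2) = 8*r^2 - 8*r
(3) = 10*b^3 - 55*b^2 + 10*b - 7*s^3 + s^2*(26*b + 73) + s*(43*b^2 - 132*b - 205) + 75
(4) = 12*x^2 - 50*x + 28
(5) = 32*c^2 - 100*c + 9*d^3 + d^2*(42 - 33*c) + d*(24*c^2 - 119*c + 49) + 12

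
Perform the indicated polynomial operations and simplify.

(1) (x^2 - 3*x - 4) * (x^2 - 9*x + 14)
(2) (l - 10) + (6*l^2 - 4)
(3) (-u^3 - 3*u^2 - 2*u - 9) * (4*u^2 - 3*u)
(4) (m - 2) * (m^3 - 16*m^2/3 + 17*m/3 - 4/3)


(1) = x^4 - 12*x^3 + 37*x^2 - 6*x - 56
(2) = 6*l^2 + l - 14
(3) = -4*u^5 - 9*u^4 + u^3 - 30*u^2 + 27*u
(4) = m^4 - 22*m^3/3 + 49*m^2/3 - 38*m/3 + 8/3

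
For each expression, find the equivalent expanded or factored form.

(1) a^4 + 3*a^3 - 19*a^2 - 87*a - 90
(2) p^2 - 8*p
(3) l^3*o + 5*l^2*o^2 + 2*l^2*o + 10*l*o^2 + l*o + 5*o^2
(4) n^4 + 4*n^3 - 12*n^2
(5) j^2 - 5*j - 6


(1) = (a - 5)*(a + 2)*(a + 3)^2
(2) = p*(p - 8)
(3) = (l + 1)*(l + 5*o)*(l*o + o)
(4) = n^2*(n - 2)*(n + 6)
(5) = (j - 6)*(j + 1)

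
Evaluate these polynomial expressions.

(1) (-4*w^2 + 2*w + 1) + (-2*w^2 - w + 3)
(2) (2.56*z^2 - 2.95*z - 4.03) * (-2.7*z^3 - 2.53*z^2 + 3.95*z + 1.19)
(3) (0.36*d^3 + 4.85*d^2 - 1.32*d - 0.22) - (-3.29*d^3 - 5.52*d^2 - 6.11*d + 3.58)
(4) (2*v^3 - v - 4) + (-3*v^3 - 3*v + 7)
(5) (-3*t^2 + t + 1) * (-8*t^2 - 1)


(1) = -6*w^2 + w + 4
(2) = -6.912*z^5 + 1.4882*z^4 + 28.4565*z^3 + 1.5898*z^2 - 19.429*z - 4.7957
(3) = 3.65*d^3 + 10.37*d^2 + 4.79*d - 3.8
(4) = -v^3 - 4*v + 3
(5) = 24*t^4 - 8*t^3 - 5*t^2 - t - 1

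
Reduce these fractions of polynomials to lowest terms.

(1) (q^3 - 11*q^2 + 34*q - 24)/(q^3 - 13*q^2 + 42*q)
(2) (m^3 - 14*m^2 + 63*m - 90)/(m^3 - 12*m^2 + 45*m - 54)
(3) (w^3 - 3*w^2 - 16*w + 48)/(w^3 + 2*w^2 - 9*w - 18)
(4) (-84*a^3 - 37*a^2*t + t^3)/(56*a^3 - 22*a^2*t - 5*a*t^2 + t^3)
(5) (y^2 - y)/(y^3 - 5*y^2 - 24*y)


(1) = (q^2 - 5*q + 4)/(q^2 - 7*q)
(2) = (m - 5)/(m - 3)
(3) = (w^2 - 16)/(w^2 + 5*w + 6)
(4) = (3*a + t)/(-2*a + t)
(5) = (y - 1)/(y^2 - 5*y - 24)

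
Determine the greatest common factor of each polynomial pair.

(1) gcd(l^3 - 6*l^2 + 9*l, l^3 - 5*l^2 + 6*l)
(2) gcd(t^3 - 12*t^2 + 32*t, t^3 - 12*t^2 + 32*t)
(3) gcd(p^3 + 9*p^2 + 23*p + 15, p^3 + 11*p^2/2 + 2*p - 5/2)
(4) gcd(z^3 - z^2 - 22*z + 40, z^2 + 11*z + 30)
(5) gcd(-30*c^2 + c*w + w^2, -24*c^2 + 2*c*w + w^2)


(1) = l^2 - 3*l
(2) = gcd(t*(t - 8)*(t - 4), t*(t - 8)*(t - 4)) = t^3 - 12*t^2 + 32*t
(3) = gcd((p + 1)*(p + 3)*(p + 5), (p - 1/2)*(p + 1)*(p + 5)) = p^2 + 6*p + 5
(4) = gcd((z - 4)*(z - 2)*(z + 5), (z + 5)*(z + 6)) = z + 5
(5) = gcd((-5*c + w)*(6*c + w), (-4*c + w)*(6*c + w)) = 6*c + w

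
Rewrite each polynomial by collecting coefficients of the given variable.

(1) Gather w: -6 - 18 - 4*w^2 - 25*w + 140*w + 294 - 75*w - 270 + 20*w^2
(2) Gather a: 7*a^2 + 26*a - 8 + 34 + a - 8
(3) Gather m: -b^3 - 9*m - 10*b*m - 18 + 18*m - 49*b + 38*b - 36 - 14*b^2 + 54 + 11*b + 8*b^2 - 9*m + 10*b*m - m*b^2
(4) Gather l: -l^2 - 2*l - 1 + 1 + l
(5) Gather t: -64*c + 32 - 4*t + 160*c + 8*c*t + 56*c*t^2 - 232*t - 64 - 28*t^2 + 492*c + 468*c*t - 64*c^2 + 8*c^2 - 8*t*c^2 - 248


(1) = 16*w^2 + 40*w
(2) = 7*a^2 + 27*a + 18
(3) = -b^3 - b^2*m - 6*b^2
(4) = -l^2 - l
(5) = -56*c^2 + 588*c + t^2*(56*c - 28) + t*(-8*c^2 + 476*c - 236) - 280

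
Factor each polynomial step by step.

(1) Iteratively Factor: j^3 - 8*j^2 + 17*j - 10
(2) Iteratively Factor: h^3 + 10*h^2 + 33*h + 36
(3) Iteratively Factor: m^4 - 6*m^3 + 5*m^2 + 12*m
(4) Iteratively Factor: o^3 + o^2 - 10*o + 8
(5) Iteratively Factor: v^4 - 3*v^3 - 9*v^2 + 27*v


(1) = (j - 2)*(j^2 - 6*j + 5) = (j - 5)*(j - 2)*(j - 1)
(2) = (h + 4)*(h^2 + 6*h + 9) = (h + 3)*(h + 4)*(h + 3)
(3) = (m - 4)*(m^3 - 2*m^2 - 3*m) = (m - 4)*(m + 1)*(m^2 - 3*m) = (m - 4)*(m - 3)*(m + 1)*(m)
(4) = (o + 4)*(o^2 - 3*o + 2) = (o - 1)*(o + 4)*(o - 2)
(5) = (v - 3)*(v^3 - 9*v) = v*(v - 3)*(v^2 - 9) = v*(v - 3)*(v + 3)*(v - 3)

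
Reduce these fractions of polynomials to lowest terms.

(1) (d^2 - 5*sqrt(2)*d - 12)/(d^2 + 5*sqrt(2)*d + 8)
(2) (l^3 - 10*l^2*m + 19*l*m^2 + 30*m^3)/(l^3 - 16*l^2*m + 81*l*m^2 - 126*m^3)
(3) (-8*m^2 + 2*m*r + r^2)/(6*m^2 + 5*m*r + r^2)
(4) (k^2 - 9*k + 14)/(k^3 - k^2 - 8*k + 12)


(1) = (d - 6*sqrt(2))/(d + 4*sqrt(2))
(2) = (l^2 - 4*l*m - 5*m^2)/(l^2 - 10*l*m + 21*m^2)
(3) = (-8*m^2 + 2*m*r + r^2)/(6*m^2 + 5*m*r + r^2)
(4) = (k - 7)/(k^2 + k - 6)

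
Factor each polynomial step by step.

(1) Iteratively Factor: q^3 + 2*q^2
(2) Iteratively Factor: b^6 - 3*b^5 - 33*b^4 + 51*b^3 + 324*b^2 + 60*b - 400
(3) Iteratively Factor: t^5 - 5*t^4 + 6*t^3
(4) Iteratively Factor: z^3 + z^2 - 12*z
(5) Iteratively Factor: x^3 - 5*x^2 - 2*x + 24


(1) = (q + 2)*(q^2) = q*(q + 2)*(q)
(2) = (b - 5)*(b^5 + 2*b^4 - 23*b^3 - 64*b^2 + 4*b + 80) = (b - 5)*(b + 4)*(b^4 - 2*b^3 - 15*b^2 - 4*b + 20) = (b - 5)^2*(b + 4)*(b^3 + 3*b^2 - 4) = (b - 5)^2*(b - 1)*(b + 4)*(b^2 + 4*b + 4) = (b - 5)^2*(b - 1)*(b + 2)*(b + 4)*(b + 2)
(3) = (t)*(t^4 - 5*t^3 + 6*t^2) = t*(t - 2)*(t^3 - 3*t^2) = t^2*(t - 2)*(t^2 - 3*t) = t^3*(t - 2)*(t - 3)
(4) = (z)*(z^2 + z - 12) = z*(z - 3)*(z + 4)
(5) = (x - 4)*(x^2 - x - 6) = (x - 4)*(x + 2)*(x - 3)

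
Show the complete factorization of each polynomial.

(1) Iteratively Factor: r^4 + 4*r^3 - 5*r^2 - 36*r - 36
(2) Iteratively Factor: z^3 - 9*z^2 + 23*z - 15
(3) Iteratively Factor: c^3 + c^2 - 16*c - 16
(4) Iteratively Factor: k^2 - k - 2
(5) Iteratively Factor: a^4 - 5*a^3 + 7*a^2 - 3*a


(1) = (r + 2)*(r^3 + 2*r^2 - 9*r - 18) = (r - 3)*(r + 2)*(r^2 + 5*r + 6) = (r - 3)*(r + 2)^2*(r + 3)
(2) = (z - 3)*(z^2 - 6*z + 5) = (z - 5)*(z - 3)*(z - 1)
(3) = (c + 4)*(c^2 - 3*c - 4) = (c + 1)*(c + 4)*(c - 4)
(4) = (k + 1)*(k - 2)
(5) = (a - 1)*(a^3 - 4*a^2 + 3*a) = a*(a - 1)*(a^2 - 4*a + 3) = a*(a - 3)*(a - 1)*(a - 1)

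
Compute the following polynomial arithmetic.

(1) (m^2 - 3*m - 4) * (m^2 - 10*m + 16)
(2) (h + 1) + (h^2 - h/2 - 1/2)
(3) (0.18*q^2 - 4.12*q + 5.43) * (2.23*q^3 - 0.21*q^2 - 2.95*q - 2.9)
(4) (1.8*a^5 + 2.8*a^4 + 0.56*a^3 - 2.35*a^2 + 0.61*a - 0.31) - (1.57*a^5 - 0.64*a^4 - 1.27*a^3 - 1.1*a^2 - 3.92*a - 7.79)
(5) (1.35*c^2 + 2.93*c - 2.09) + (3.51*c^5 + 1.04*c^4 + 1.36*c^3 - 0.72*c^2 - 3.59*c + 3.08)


(1) = m^4 - 13*m^3 + 42*m^2 - 8*m - 64
(2) = h^2 + h/2 + 1/2
(3) = 0.4014*q^5 - 9.2254*q^4 + 12.4431*q^3 + 10.4917*q^2 - 4.0705*q - 15.747
(4) = 0.23*a^5 + 3.44*a^4 + 1.83*a^3 - 1.25*a^2 + 4.53*a + 7.48
(5) = 3.51*c^5 + 1.04*c^4 + 1.36*c^3 + 0.63*c^2 - 0.66*c + 0.99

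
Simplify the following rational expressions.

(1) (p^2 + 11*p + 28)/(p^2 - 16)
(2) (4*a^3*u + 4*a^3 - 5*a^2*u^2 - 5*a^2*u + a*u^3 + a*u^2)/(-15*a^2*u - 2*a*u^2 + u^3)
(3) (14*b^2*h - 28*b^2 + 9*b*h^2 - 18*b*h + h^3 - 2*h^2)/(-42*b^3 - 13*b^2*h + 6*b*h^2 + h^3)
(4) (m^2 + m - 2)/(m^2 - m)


(1) = (p + 7)/(p - 4)
(2) = (4*a^3*u + 4*a^3 - 5*a^2*u^2 - 5*a^2*u + a*u^3 + a*u^2)/(-15*a^2*u - 2*a*u^2 + u^3)
(3) = (2 - h)/(3*b - h)
(4) = (m + 2)/m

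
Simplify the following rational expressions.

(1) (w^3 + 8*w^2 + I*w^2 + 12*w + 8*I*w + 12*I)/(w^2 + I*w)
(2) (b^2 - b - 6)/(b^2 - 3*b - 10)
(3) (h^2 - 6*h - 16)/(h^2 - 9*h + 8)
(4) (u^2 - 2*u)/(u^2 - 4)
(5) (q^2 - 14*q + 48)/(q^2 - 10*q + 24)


(1) = (w^2 + 8*w + 12)/w
(2) = (b - 3)/(b - 5)
(3) = (h + 2)/(h - 1)
(4) = u/(u + 2)
(5) = (q - 8)/(q - 4)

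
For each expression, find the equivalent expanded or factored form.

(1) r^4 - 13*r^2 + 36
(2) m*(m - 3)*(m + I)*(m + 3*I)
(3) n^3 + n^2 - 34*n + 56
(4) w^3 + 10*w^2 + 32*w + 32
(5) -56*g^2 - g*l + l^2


(1) = (r - 3)*(r - 2)*(r + 2)*(r + 3)
(2) = m^4 - 3*m^3 + 4*I*m^3 - 3*m^2 - 12*I*m^2 + 9*m
(3) = (n - 4)*(n - 2)*(n + 7)
(4) = (w + 2)*(w + 4)^2
(5) = (-8*g + l)*(7*g + l)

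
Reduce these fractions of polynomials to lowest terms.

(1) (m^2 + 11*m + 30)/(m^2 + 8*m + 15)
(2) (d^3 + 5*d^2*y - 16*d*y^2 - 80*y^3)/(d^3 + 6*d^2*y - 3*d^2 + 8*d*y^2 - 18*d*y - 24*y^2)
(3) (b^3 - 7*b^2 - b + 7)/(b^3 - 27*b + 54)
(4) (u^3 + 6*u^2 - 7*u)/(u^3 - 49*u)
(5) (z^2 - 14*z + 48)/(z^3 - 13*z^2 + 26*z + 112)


(1) = (m + 6)/(m + 3)
(2) = (d^2 + d*y - 20*y^2)/(d^2 + 2*d*y - 3*d - 6*y)
(3) = (b^3 - 7*b^2 - b + 7)/(b^3 - 27*b + 54)
(4) = (u - 1)/(u - 7)
(5) = (z - 6)/(z^2 - 5*z - 14)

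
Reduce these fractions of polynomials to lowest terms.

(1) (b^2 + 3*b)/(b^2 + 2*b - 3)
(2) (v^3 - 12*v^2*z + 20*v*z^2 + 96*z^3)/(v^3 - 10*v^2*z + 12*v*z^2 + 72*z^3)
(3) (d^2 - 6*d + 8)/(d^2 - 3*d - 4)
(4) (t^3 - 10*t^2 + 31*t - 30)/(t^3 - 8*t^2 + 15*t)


(1) = b/(b - 1)
(2) = (-v + 8*z)/(-v + 6*z)
(3) = (d - 2)/(d + 1)
(4) = (t - 2)/t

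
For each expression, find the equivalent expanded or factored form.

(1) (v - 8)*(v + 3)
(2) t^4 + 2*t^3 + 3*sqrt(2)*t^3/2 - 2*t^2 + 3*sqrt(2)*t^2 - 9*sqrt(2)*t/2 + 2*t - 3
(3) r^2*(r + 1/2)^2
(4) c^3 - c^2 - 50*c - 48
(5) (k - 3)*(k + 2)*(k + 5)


(1) = v^2 - 5*v - 24
(2) = (t - 1)*(t + 3)*(t + sqrt(2)/2)*(t + sqrt(2))
(3) = r^4 + r^3 + r^2/4
(4) = (c - 8)*(c + 1)*(c + 6)
(5) = k^3 + 4*k^2 - 11*k - 30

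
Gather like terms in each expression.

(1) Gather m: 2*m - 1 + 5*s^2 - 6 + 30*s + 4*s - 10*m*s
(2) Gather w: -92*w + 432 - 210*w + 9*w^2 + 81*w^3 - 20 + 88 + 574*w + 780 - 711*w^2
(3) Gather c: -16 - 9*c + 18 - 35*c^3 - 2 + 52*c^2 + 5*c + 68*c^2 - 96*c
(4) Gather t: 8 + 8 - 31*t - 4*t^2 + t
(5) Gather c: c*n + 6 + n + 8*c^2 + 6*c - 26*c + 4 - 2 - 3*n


(1) = m*(2 - 10*s) + 5*s^2 + 34*s - 7
(2) = 81*w^3 - 702*w^2 + 272*w + 1280
(3) = -35*c^3 + 120*c^2 - 100*c
(4) = -4*t^2 - 30*t + 16
(5) = 8*c^2 + c*(n - 20) - 2*n + 8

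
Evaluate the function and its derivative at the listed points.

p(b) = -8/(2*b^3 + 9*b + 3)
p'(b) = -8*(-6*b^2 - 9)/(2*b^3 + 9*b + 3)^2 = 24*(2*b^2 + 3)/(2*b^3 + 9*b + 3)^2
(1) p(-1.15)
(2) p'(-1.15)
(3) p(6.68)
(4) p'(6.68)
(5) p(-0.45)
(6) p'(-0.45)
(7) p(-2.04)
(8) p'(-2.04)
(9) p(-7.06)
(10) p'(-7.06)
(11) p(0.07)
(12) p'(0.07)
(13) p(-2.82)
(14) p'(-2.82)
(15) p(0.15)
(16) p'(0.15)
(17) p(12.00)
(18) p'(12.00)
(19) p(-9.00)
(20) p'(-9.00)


(1) = 0.77
(2) = 1.25
(3) = -0.01
(4) = 0.01
(5) = 6.49
(6) = 53.82
(7) = 0.25
(8) = 0.26
(9) = 0.01
(10) = 0.00
(11) = -2.20
(12) = 5.48
(13) = 0.12
(14) = 0.10
(15) = -1.84
(16) = 3.85
(17) = -0.00
(18) = 0.00
(19) = 0.01
(20) = 0.00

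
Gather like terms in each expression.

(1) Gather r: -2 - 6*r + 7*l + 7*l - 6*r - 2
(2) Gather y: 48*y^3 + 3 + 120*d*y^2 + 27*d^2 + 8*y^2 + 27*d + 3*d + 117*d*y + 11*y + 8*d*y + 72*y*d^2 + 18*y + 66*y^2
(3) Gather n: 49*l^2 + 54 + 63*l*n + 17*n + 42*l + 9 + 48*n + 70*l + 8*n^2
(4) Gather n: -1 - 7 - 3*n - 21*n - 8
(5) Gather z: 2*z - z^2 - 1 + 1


(1) = 14*l - 12*r - 4
(2) = 27*d^2 + 30*d + 48*y^3 + y^2*(120*d + 74) + y*(72*d^2 + 125*d + 29) + 3
(3) = 49*l^2 + 112*l + 8*n^2 + n*(63*l + 65) + 63
(4) = -24*n - 16
(5) = -z^2 + 2*z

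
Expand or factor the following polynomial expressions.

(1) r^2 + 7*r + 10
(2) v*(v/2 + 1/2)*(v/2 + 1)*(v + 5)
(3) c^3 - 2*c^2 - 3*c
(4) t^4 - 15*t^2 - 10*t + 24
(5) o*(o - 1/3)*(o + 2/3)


(1) = (r + 2)*(r + 5)
(2) = v^4/4 + 2*v^3 + 17*v^2/4 + 5*v/2
(3) = c*(c - 3)*(c + 1)
(4) = (t - 4)*(t - 1)*(t + 2)*(t + 3)
(5) = o^3 + o^2/3 - 2*o/9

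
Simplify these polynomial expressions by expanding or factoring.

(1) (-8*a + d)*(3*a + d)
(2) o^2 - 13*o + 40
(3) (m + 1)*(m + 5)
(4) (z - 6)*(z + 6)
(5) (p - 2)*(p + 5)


(1) = -24*a^2 - 5*a*d + d^2
(2) = (o - 8)*(o - 5)
(3) = m^2 + 6*m + 5
(4) = z^2 - 36
(5) = p^2 + 3*p - 10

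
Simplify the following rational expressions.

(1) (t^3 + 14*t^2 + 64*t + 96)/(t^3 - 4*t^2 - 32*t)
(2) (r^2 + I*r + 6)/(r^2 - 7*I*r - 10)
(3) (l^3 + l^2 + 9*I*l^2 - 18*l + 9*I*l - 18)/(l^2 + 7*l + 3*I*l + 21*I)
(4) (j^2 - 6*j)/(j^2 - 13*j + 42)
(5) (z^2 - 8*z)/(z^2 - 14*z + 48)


(1) = (t^2 + 10*t + 24)/(t^2 - 8*t)
(2) = (r + 3*I)/(r - 5*I)
(3) = (l^2 + l*(1 + 6*I) + 6*I)/(l + 7)
(4) = j/(j - 7)
(5) = z/(z - 6)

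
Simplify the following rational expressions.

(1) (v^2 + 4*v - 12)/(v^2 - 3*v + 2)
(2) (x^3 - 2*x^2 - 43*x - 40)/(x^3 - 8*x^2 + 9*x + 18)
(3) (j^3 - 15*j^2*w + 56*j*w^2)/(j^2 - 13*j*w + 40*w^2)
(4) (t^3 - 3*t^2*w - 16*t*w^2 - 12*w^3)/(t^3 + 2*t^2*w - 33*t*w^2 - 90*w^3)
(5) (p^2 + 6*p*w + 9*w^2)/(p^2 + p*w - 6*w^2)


(1) = (v + 6)/(v - 1)
(2) = (x^2 - 3*x - 40)/(x^2 - 9*x + 18)
(3) = (-j^2 + 7*j*w)/(-j + 5*w)
(4) = (t^2 + 3*t*w + 2*w^2)/(t^2 + 8*t*w + 15*w^2)
(5) = (p + 3*w)/(p - 2*w)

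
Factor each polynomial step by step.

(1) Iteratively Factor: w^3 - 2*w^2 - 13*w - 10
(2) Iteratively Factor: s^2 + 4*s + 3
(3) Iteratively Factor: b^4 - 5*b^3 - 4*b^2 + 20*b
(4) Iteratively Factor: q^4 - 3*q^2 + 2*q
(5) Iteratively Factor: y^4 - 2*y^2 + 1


(1) = (w - 5)*(w^2 + 3*w + 2) = (w - 5)*(w + 2)*(w + 1)
(2) = (s + 1)*(s + 3)
(3) = (b - 5)*(b^3 - 4*b) = (b - 5)*(b + 2)*(b^2 - 2*b) = b*(b - 5)*(b + 2)*(b - 2)
(4) = (q)*(q^3 - 3*q + 2) = q*(q + 2)*(q^2 - 2*q + 1) = q*(q - 1)*(q + 2)*(q - 1)
(5) = (y - 1)*(y^3 + y^2 - y - 1) = (y - 1)*(y + 1)*(y^2 - 1) = (y - 1)*(y + 1)^2*(y - 1)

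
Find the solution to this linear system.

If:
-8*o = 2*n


Then:
n = -4*o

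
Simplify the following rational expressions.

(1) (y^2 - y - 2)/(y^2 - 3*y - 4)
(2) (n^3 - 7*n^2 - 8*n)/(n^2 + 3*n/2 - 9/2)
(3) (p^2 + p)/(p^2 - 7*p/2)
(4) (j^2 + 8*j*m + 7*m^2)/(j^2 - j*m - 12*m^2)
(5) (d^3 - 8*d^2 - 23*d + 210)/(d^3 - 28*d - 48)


(1) = (y - 2)/(y - 4)
(2) = (2*n^3 - 14*n^2 - 16*n)/(2*n^2 + 3*n - 9)
(3) = (2*p + 2)/(2*p - 7)
(4) = (j^2 + 8*j*m + 7*m^2)/(j^2 - j*m - 12*m^2)
(5) = (d^2 - 2*d - 35)/(d^2 + 6*d + 8)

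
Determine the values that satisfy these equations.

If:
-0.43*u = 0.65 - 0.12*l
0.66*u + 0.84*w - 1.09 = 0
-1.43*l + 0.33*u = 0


Then:
l = -0.37
u = -1.62
w = 2.57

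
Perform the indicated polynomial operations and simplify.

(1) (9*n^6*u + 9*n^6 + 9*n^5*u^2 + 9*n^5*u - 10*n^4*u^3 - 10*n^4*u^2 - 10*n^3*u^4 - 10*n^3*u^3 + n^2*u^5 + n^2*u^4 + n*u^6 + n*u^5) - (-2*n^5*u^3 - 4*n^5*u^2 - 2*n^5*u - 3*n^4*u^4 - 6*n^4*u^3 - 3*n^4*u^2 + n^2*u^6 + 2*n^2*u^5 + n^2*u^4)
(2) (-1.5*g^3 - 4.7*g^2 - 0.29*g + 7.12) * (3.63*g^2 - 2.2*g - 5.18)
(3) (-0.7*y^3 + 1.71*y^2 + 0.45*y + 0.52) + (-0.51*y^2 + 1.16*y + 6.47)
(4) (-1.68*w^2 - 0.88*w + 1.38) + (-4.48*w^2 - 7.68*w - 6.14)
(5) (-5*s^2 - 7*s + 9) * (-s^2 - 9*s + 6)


(1) = 9*n^6*u + 9*n^6 + 2*n^5*u^3 + 13*n^5*u^2 + 11*n^5*u + 3*n^4*u^4 - 4*n^4*u^3 - 7*n^4*u^2 - 10*n^3*u^4 - 10*n^3*u^3 - n^2*u^6 - n^2*u^5 + n*u^6 + n*u^5
(2) = -5.445*g^5 - 13.761*g^4 + 17.0573*g^3 + 50.8296*g^2 - 14.1618*g - 36.8816
(3) = -0.7*y^3 + 1.2*y^2 + 1.61*y + 6.99
(4) = -6.16*w^2 - 8.56*w - 4.76
(5) = 5*s^4 + 52*s^3 + 24*s^2 - 123*s + 54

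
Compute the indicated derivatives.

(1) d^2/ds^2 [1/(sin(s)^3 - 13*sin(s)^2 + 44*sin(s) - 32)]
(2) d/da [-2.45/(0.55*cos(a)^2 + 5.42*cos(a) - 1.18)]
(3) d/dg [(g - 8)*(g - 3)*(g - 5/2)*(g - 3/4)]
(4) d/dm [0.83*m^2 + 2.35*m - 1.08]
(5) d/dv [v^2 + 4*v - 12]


(1) = (-9*sin(s)^5 + 134*sin(s)^4 - 618*sin(s)^3 + 602*sin(s)^2 + 1608*sin(s) - 3040)/((sin(s) - 8)^3*(sin(s) - 4)^3*(sin(s) - 1)^2)
(2) = -(2.695*cos(a) + 13.279)*sin(a)/(0.55*cos(a)^2 + 5.42*cos(a) - 1.18)^2
(3) = 4*g^3 - 171*g^2/4 + 493*g/4 - 789/8
(4) = 1.66*m + 2.35
(5) = 2*v + 4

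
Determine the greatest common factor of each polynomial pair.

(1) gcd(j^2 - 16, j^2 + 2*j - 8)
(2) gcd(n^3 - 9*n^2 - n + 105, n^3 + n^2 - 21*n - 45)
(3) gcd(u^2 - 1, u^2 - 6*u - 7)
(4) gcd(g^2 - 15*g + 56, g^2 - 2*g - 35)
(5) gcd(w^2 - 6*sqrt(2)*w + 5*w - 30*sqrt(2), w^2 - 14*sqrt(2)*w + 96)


(1) = gcd((j - 4)*(j + 4), (j - 2)*(j + 4)) = j + 4
(2) = n^2 - 2*n - 15
(3) = u + 1
(4) = g - 7
(5) = w - 6*sqrt(2)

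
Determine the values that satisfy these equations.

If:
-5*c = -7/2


Then:
c = 7/10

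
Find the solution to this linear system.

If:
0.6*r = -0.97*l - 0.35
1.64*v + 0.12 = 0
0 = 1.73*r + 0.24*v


Then:
l = -0.37
r = 0.01
v = -0.07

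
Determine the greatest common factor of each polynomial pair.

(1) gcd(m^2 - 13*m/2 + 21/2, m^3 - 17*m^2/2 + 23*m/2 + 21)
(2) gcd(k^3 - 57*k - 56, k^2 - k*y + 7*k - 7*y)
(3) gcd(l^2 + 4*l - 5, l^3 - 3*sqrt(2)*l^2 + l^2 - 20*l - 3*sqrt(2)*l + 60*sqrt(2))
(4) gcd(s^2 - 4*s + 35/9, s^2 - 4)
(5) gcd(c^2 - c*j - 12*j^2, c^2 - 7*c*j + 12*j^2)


(1) = gcd((m - 7/2)*(m - 3), (m - 6)*(m - 7/2)*(m + 1)) = m - 7/2
(2) = gcd((k - 8)*(k + 1)*(k + 7), (k + 7)*(k - y)) = k + 7
(3) = gcd((l - 1)*(l + 5), (l - 4)*(l + 5)*(l - 3*sqrt(2))) = l + 5
(4) = 1
(5) = gcd((c - 4*j)*(c + 3*j), (c - 4*j)*(c - 3*j)) = c - 4*j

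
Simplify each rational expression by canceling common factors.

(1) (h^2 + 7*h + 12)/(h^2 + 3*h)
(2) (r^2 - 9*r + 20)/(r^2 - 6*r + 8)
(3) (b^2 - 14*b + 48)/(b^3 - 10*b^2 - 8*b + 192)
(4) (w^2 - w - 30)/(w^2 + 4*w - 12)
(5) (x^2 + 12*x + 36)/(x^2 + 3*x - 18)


(1) = (h + 4)/h
(2) = (r - 5)/(r - 2)
(3) = 1/(b + 4)
(4) = (w^2 - w - 30)/(w^2 + 4*w - 12)
(5) = (x + 6)/(x - 3)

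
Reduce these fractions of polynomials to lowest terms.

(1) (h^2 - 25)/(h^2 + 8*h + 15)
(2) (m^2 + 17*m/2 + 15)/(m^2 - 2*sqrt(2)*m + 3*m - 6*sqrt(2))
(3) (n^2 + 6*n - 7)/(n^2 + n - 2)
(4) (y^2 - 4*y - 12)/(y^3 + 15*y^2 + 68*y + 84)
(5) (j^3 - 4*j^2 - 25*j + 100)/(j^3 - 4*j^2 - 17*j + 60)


(1) = (h - 5)/(h + 3)
(2) = (2*m^2 + 17*m + 30)/(2*m^2 + m*(6 - 4*sqrt(2)) - 12*sqrt(2))
(3) = (n + 7)/(n + 2)
(4) = (y - 6)/(y^2 + 13*y + 42)
(5) = (j^2 + j - 20)/(j^2 + j - 12)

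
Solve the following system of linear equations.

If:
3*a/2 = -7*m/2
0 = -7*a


Then:
a = 0
m = 0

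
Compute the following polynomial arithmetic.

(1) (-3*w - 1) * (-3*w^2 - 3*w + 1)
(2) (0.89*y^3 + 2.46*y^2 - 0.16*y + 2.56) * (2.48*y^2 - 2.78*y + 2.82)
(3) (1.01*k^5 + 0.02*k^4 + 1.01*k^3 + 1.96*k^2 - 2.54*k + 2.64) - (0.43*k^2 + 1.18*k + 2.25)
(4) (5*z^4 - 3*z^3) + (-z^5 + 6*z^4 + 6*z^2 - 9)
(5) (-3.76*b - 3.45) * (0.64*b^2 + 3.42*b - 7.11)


(1) = 9*w^3 + 12*w^2 - 1
(2) = 2.2072*y^5 + 3.6266*y^4 - 4.7258*y^3 + 13.7308*y^2 - 7.568*y + 7.2192
(3) = 1.01*k^5 + 0.02*k^4 + 1.01*k^3 + 1.53*k^2 - 3.72*k + 0.39
(4) = -z^5 + 11*z^4 - 3*z^3 + 6*z^2 - 9
(5) = -2.4064*b^3 - 15.0672*b^2 + 14.9346*b + 24.5295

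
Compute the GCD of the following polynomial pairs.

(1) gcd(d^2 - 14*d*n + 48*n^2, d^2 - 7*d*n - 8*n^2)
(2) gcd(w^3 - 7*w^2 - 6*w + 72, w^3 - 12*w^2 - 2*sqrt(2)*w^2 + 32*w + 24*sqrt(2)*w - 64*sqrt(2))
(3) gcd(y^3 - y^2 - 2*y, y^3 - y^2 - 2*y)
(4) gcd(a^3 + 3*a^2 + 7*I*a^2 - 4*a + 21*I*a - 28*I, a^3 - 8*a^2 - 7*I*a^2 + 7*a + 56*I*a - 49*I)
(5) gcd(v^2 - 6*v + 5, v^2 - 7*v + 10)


(1) = gcd((d - 8*n)*(d - 6*n), (d - 8*n)*(d + n)) = d - 8*n
(2) = gcd((w - 6)*(w - 4)*(w + 3), (w - 8)*(w - 4)*(w - 2*sqrt(2))) = w - 4
(3) = gcd(y*(y - 2)*(y + 1), y*(y - 2)*(y + 1)) = y^3 - y^2 - 2*y
(4) = a - 1
(5) = v - 5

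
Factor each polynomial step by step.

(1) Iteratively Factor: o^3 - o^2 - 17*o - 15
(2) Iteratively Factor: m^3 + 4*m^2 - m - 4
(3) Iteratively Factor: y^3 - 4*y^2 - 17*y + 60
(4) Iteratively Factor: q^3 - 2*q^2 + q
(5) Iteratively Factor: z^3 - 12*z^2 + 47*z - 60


(1) = (o - 5)*(o^2 + 4*o + 3) = (o - 5)*(o + 1)*(o + 3)
(2) = (m + 1)*(m^2 + 3*m - 4) = (m + 1)*(m + 4)*(m - 1)
(3) = (y - 5)*(y^2 + y - 12) = (y - 5)*(y - 3)*(y + 4)
(4) = (q - 1)*(q^2 - q) = (q - 1)^2*(q)
(5) = (z - 5)*(z^2 - 7*z + 12) = (z - 5)*(z - 3)*(z - 4)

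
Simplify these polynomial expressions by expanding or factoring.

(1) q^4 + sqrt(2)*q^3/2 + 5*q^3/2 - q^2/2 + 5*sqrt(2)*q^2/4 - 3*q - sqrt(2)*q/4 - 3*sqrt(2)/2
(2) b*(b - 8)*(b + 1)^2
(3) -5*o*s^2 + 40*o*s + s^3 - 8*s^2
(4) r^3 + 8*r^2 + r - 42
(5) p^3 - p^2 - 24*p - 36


(1) = (q - 1)*(q + 3/2)*(q + 2)*(q + sqrt(2)/2)
(2) = b^4 - 6*b^3 - 15*b^2 - 8*b
(3) = s*(-5*o + s)*(s - 8)
(4) = (r - 2)*(r + 3)*(r + 7)
(5) = (p - 6)*(p + 2)*(p + 3)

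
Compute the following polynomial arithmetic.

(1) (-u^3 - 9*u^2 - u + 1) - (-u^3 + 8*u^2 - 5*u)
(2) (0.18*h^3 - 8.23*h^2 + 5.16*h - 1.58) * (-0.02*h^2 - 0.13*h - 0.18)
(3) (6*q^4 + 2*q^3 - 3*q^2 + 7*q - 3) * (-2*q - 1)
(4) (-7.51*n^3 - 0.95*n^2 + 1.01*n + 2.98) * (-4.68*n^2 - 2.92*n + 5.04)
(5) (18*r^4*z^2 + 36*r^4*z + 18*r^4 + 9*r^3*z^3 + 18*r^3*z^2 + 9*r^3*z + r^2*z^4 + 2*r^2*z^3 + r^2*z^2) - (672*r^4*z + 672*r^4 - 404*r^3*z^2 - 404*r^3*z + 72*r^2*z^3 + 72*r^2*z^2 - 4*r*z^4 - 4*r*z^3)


(1) = -17*u^2 + 4*u + 1
(2) = -0.0036*h^5 + 0.1412*h^4 + 0.9343*h^3 + 0.8422*h^2 - 0.7234*h + 0.2844
(3) = -12*q^5 - 10*q^4 + 4*q^3 - 11*q^2 - q + 3
(4) = 35.1468*n^5 + 26.3752*n^4 - 39.8032*n^3 - 21.6836*n^2 - 3.6112*n + 15.0192
(5) = 18*r^4*z^2 - 636*r^4*z - 654*r^4 + 9*r^3*z^3 + 422*r^3*z^2 + 413*r^3*z + r^2*z^4 - 70*r^2*z^3 - 71*r^2*z^2 + 4*r*z^4 + 4*r*z^3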